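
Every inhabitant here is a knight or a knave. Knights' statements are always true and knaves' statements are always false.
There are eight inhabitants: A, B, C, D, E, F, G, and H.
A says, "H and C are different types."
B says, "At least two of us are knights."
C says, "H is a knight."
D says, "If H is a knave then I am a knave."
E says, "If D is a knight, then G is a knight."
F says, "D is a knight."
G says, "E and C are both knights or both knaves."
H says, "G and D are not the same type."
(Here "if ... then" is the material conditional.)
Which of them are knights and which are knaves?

A is a knave, and the claim "H and C are different types" is indeed false.
Since B is a knight, "at least two of us are knights" needs to be True, which holds.
As a knight, C's statement "H is a knight" should be True; it is.
D is a knight; "if H is a knave then I am a knave" is True, as required.
E is a knave, and the claim "if D is a knight, then G is a knight" is indeed false.
F is a knight; "D is a knight" is True, as required.
Since G is a knave, "E and C are both knights or both knaves" needs to be false, which holds.
H is a knight; "G and D are not the same type" is True, as required.

A is a knave, B is a knight, C is a knight, D is a knight, E is a knave, F is a knight, G is a knave, and H is a knight.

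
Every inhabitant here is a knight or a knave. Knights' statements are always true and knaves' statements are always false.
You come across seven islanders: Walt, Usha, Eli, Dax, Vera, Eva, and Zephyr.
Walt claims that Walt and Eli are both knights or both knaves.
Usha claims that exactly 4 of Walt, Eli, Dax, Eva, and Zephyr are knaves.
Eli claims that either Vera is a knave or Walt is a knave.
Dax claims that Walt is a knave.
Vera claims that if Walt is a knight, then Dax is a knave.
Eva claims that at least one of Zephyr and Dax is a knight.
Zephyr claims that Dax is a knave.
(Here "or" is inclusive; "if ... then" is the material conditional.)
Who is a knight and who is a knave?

Walt is a knave, so "Walt and Eli are both knights or both knaves" must be false — and it is.
Usha (knave): "exactly 4 of Walt, Eli, Dax, Eva, and Zephyr are knaves" — false. ✓
As a knight, Eli's statement "either Vera is a knave or Walt is a knave" should be True; it is.
Dax is a knight, so "Walt is a knave" must be True — and it is.
Vera (knight): "if Walt is a knight, then Dax is a knave" — True. ✓
As a knight, Eva's statement "at least one of Zephyr and Dax is a knight" should be True; it is.
Zephyr is a knave, so "Dax is a knave" must be false — and it is.

Knights: Eli, Dax, Vera, and Eva. Knaves: Walt, Usha, and Zephyr.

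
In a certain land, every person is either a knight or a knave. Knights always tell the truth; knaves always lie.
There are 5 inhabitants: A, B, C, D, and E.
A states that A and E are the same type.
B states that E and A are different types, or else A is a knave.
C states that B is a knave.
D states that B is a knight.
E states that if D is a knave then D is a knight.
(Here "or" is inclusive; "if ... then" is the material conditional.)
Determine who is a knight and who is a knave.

Knights: B, D, and E. Knaves: A and C.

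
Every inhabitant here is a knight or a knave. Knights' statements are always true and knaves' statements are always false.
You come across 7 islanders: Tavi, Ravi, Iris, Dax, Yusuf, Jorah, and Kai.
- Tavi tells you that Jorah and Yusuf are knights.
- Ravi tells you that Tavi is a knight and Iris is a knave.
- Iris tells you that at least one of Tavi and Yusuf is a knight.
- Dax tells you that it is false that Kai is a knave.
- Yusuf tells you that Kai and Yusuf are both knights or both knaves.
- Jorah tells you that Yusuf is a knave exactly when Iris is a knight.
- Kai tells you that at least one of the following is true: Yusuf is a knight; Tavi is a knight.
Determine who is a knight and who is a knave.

Tavi is a knave, Ravi is a knave, Iris is a knight, Dax is a knight, Yusuf is a knight, Jorah is a knave, and Kai is a knight.

Tavi (knave): "Jorah and Yusuf are knights" — False. ✓
Ravi is a knave, so "Tavi is a knight and Iris is a knave" must be False — and it is.
Iris (knight): "at least one of Tavi and Yusuf is a knight" — True. ✓
As a knight, Dax's statement "it is false that Kai is a knave" should be True; it is.
As a knight, Yusuf's statement "Kai and Yusuf are both knights or both knaves" should be True; it is.
Jorah is a knave, and the claim "Yusuf is a knave exactly when Iris is a knight" is indeed False.
As a knight, Kai's statement "at least one of the following is true: Yusuf is a knight; Tavi is a knight" should be True; it is.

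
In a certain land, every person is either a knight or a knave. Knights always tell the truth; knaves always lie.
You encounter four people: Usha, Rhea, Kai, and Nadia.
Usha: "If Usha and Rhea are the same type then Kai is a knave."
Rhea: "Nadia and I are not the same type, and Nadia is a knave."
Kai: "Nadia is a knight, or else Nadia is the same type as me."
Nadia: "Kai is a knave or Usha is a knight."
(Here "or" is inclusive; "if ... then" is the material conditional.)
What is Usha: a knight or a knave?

Usha is a knight.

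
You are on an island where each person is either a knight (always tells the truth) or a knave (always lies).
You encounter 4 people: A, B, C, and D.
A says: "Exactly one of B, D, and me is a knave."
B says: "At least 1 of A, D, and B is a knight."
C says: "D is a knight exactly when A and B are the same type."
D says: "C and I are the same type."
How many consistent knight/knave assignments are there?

1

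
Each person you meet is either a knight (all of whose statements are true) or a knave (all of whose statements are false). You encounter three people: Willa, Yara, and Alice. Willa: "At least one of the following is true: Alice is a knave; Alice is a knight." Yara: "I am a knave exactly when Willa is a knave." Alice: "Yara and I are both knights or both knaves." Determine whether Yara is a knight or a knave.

Yara is a knight.

Consistent assignments: {Willa=knight, Yara=knight, Alice=knight}; {Willa=knight, Yara=knight, Alice=knave}
In every consistent assignment, Yara is a knight.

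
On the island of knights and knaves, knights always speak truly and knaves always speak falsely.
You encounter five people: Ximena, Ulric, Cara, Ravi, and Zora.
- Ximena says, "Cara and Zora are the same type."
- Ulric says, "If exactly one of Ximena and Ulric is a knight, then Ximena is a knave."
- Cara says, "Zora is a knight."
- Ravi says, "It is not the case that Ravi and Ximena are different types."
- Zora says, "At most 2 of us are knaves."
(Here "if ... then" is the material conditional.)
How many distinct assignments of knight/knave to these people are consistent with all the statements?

7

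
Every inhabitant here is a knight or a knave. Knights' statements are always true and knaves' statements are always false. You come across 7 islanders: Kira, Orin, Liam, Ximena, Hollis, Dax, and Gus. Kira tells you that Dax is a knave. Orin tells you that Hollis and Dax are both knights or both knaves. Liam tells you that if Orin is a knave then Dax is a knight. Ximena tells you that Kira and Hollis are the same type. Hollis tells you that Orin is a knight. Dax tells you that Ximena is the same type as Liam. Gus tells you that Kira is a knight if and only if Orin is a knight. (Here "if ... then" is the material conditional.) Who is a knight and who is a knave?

Kira is a knave, so "Dax is a knave" must be False — and it is.
As a knave, Orin's statement "Hollis and Dax are both knights or both knaves" should be False; it is.
Liam is a knight; "if Orin is a knave then Dax is a knight" is True, as required.
Ximena is a knight, so "Kira and Hollis are the same type" must be True — and it is.
Since Hollis is a knave, "Orin is a knight" needs to be False, which holds.
Since Dax is a knight, "Ximena is the same type as Liam" needs to be True, which holds.
Gus is a knight, so "Kira is a knight if and only if Orin is a knight" must be True — and it is.

Kira is a knave, Orin is a knave, Liam is a knight, Ximena is a knight, Hollis is a knave, Dax is a knight, and Gus is a knight.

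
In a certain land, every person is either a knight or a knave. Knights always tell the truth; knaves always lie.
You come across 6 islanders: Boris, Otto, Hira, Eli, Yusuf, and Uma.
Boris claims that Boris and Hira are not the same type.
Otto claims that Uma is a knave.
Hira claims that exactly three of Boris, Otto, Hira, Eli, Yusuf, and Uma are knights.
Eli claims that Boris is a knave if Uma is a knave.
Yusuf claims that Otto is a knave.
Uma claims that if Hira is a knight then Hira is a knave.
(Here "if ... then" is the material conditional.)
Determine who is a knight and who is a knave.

Boris is a knight, Otto is a knave, Hira is a knave, Eli is a knight, Yusuf is a knight, and Uma is a knight.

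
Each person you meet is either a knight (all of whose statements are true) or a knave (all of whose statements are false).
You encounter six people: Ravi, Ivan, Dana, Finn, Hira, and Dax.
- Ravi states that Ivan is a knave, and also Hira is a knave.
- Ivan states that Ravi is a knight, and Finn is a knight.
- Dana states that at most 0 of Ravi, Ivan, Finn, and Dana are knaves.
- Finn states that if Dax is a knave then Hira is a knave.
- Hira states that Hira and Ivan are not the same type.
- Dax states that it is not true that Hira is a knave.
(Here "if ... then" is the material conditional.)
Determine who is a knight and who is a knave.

Ravi is a knave, Ivan is a knave, Dana is a knave, Finn is a knight, Hira is a knight, and Dax is a knight.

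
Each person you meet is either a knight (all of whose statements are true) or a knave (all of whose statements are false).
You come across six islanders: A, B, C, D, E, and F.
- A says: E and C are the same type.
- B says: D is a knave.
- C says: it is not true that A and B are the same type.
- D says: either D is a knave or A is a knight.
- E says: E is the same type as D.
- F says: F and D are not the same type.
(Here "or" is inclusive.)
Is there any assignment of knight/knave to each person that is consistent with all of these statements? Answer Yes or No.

No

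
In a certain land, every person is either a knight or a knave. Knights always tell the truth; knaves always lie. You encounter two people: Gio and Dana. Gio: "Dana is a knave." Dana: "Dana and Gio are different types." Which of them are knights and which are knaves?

Suppose Gio is a knight. Then Gio's statement "Dana is a knave" would have to be true. Checking the 2 ways to assign the others, none is consistent with every speaker.
(For instance, with Dana=knight, Gio's claim "Dana is a knave" comes out false where it would need to be true.)
So Gio must be a knave, making "Dana is a knave" false. Taking Gio=knave, Dana=knight, each remaining statement checks out:
  Dana (knight): "Dana and Gio are different types" — true. ✓
This is the unique consistent assignment.

Knights: Dana. Knaves: Gio.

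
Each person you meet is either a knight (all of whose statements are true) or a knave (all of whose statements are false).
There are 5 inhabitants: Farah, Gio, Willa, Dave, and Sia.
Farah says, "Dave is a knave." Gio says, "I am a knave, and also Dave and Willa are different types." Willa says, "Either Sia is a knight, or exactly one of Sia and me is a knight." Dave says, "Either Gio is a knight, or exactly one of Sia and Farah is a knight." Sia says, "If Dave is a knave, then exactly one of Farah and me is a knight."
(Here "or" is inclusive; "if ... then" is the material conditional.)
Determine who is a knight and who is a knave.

Farah is a knave, so "Dave is a knave" must be false — and it is.
Gio is a knave, so "I am a knave, and also Dave and Willa are different types" must be false — and it is.
Willa (knight): "either Sia is a knight, or exactly one of Sia and me is a knight" — True. ✓
Since Dave is a knight, "either Gio is a knight, or exactly one of Sia and Farah is a knight" needs to be True, which holds.
Since Sia is a knight, "if Dave is a knave, then exactly one of Farah and me is a knight" needs to be True, which holds.

Farah is a knave, Gio is a knave, Willa is a knight, Dave is a knight, and Sia is a knight.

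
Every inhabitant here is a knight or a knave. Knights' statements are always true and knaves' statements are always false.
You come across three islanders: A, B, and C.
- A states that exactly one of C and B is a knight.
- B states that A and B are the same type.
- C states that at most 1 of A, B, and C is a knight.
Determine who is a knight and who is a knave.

A is a knight, B is a knight, and C is a knave.

A is a knight, and the claim "exactly one of C and B is a knight" is indeed True.
As a knight, B's statement "A and B are the same type" should be True; it is.
C (knave): "at most 1 of A, B, and C is a knight" — False. ✓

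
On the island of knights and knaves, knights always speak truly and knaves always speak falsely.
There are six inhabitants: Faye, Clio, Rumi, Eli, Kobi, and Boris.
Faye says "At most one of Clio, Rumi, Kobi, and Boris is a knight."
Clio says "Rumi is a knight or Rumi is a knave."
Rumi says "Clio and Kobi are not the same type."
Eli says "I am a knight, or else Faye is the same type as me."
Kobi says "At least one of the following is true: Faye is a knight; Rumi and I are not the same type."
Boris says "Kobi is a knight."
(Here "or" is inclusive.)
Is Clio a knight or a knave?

Clio is a knight.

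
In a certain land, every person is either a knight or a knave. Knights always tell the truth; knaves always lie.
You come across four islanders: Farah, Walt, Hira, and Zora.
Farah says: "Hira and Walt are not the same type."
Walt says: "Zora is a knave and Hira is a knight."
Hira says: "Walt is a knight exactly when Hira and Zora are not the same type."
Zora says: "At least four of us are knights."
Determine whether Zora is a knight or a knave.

Zora is a knave.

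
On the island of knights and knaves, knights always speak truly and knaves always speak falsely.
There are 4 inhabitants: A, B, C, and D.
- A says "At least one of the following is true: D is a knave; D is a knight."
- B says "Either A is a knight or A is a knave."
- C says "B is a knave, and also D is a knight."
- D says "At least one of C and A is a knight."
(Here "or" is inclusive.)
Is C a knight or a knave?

C is a knave.

Consistent assignments: {A=knight, B=knight, C=knave, D=knight}
In every consistent assignment, C is a knave.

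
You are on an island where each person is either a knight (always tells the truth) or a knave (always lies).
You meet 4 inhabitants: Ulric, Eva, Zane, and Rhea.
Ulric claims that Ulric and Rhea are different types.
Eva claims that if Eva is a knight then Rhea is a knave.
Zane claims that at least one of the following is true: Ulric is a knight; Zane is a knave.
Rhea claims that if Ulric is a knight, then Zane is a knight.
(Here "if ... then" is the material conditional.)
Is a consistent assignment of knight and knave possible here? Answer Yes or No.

No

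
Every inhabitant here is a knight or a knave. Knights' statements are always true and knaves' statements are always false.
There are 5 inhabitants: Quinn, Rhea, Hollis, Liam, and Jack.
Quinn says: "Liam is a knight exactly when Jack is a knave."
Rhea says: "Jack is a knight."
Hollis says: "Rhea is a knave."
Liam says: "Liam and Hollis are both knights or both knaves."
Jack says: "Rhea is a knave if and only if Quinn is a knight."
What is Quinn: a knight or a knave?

Consistent assignments: {Quinn=knave, Rhea=knave, Hollis=knight, Liam=knave, Jack=knave}
In every consistent assignment, Quinn is a knave.

Quinn is a knave.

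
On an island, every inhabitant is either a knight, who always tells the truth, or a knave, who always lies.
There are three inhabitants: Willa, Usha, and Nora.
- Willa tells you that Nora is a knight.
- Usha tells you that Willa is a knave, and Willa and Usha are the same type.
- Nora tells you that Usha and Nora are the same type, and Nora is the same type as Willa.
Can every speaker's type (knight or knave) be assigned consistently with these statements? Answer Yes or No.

No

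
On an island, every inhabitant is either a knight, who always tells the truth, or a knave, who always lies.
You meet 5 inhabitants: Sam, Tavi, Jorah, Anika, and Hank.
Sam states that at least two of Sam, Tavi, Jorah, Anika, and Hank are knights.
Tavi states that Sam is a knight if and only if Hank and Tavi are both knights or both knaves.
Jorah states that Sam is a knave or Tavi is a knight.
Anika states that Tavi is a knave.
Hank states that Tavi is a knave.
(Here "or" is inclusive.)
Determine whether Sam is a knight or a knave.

Sam is a knight.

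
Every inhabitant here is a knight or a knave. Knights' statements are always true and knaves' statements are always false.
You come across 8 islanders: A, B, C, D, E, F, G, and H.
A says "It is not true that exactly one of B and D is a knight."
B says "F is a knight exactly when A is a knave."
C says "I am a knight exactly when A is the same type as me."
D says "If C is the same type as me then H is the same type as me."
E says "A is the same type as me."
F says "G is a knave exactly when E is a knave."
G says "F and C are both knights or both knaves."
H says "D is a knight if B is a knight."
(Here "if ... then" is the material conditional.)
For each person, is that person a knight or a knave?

A (knight): "it is not true that exactly one of B and D is a knight" — true. ✓
B is a knight; "F is a knight exactly when A is a knave" is true, as required.
Since C is a knight, "I am a knight exactly when A is the same type as me" needs to be true, which holds.
D is a knight; "if C is the same type as me then H is the same type as me" is true, as required.
E is a knight; "A is the same type as me" is true, as required.
As a knave, F's statement "G is a knave exactly when E is a knave" should be false; it is.
As a knave, G's statement "F and C are both knights or both knaves" should be false; it is.
As a knight, H's statement "D is a knight if B is a knight" should be true; it is.

A is a knight, B is a knight, C is a knight, D is a knight, E is a knight, F is a knave, G is a knave, and H is a knight.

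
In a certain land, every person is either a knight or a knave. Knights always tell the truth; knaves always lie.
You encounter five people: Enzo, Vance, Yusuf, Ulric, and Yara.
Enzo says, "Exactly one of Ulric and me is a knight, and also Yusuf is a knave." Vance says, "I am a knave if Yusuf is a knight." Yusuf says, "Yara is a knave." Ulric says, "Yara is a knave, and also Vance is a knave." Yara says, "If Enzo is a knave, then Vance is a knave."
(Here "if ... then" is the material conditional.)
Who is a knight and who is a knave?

Enzo is a knight, so "exactly one of Ulric and me is a knight, and also Yusuf is a knave" must be true — and it is.
Vance is a knight, so "I am a knave if Yusuf is a knight" must be true — and it is.
Yusuf is a knave; "Yara is a knave" is False, as required.
Since Ulric is a knave, "Yara is a knave, and also Vance is a knave" needs to be False, which holds.
Since Yara is a knight, "if Enzo is a knave, then Vance is a knave" needs to be true, which holds.

Enzo is a knight, Vance is a knight, Yusuf is a knave, Ulric is a knave, and Yara is a knight.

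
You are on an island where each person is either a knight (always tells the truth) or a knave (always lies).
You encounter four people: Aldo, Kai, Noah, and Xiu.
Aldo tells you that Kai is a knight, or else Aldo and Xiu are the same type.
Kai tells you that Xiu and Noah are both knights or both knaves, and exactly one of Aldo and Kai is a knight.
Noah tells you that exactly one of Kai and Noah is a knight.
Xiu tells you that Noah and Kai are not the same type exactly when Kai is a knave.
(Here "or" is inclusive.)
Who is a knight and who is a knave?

Suppose Aldo is a knight. Then Aldo's statement "Kai is a knight, or else Aldo and Xiu are the same type" would have to be true. Checking the 8 ways to assign the others, none is consistent with every speaker.
(For instance, with Kai=knave, Noah=knight, Xiu=knight, Kai's claim "Xiu and Noah are both knights or both knaves, and exactly one of Aldo and Kai is a knight" comes out true where it would need to be false.)
So Aldo must be a knave, making "Kai is a knight, or else Aldo and Xiu are the same type" false. Taking Aldo=knave, Kai=knave, Noah=knight, Xiu=knight, each remaining statement checks out:
  Kai (knave): "Xiu and Noah are both knights or both knaves, and exactly one of Aldo and Kai is a knight" — false. ✓
  Noah (knight): "exactly one of Kai and Noah is a knight" — true. ✓
  Xiu (knight): "Noah and Kai are not the same type exactly when Kai is a knave" — true. ✓
This is the unique consistent assignment.

Knights: Noah and Xiu. Knaves: Aldo and Kai.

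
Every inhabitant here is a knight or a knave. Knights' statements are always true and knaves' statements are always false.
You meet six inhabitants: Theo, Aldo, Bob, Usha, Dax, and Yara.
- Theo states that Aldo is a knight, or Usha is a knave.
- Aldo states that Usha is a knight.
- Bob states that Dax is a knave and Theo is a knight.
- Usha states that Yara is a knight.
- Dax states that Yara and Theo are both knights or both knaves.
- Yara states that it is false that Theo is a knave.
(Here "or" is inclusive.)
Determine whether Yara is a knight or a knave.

Yara is a knight.

Consistent assignments: {Theo=knight, Aldo=knight, Bob=knave, Usha=knight, Dax=knight, Yara=knight}
In every consistent assignment, Yara is a knight.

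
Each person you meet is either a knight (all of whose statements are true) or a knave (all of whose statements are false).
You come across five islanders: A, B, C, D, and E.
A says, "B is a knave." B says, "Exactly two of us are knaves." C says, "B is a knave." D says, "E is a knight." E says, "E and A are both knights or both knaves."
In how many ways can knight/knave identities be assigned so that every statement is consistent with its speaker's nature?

2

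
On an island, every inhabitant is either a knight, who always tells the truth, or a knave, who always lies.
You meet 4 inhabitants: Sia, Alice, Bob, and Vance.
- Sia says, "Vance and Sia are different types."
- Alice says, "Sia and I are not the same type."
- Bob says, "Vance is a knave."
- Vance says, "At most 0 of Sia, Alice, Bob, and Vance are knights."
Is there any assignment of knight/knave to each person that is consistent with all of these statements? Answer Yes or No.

Yes

One consistent assignment: Sia=knave, Alice=knight, Bob=knight, Vance=knave.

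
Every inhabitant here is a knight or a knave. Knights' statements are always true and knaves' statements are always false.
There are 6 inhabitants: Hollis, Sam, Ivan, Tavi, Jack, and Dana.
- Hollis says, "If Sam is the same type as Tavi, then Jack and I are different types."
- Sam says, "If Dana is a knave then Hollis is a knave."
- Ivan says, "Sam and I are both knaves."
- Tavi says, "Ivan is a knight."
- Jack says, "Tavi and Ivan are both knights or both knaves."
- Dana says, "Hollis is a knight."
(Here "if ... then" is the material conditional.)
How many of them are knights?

The unique consistent assignment is Hollis=knight, Sam=knight, Ivan=knave, Tavi=knave, Jack=knight, Dana=knight.
That has 4 knights.

4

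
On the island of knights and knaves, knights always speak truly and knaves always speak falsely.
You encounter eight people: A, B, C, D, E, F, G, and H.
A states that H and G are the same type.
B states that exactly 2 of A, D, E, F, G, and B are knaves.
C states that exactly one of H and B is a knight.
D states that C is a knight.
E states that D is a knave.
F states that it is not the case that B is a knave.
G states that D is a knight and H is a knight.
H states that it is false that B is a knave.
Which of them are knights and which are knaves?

A is a knight, B is a knave, C is a knave, D is a knave, E is a knight, F is a knave, G is a knave, and H is a knave.

Since A is a knight, "H and G are the same type" needs to be True, which holds.
B is a knave; "exactly 2 of A, D, E, F, G, and B are knaves" is False, as required.
C is a knave; "exactly one of H and B is a knight" is False, as required.
D is a knave; "C is a knight" is False, as required.
E is a knight, so "D is a knave" must be True — and it is.
F is a knave; "it is not the case that B is a knave" is False, as required.
Since G is a knave, "D is a knight and H is a knight" needs to be False, which holds.
H is a knave; "it is false that B is a knave" is False, as required.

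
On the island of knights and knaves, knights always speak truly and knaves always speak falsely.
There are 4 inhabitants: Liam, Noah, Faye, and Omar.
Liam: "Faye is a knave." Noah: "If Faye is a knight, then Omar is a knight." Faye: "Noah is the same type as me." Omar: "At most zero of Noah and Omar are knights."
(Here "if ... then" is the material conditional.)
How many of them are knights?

The unique consistent assignment is Liam=knight, Noah=knight, Faye=knave, Omar=knave.
That has 2 knights.

2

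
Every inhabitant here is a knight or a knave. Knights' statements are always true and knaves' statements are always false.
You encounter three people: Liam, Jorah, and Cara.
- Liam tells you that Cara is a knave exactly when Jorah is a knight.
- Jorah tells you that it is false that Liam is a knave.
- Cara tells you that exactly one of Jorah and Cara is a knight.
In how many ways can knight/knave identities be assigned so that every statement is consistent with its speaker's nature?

1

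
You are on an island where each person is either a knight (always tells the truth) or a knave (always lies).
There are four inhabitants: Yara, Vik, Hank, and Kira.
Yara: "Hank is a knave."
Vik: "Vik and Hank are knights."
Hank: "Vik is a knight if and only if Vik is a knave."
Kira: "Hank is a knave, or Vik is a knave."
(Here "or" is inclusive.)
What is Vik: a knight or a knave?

Vik is a knave.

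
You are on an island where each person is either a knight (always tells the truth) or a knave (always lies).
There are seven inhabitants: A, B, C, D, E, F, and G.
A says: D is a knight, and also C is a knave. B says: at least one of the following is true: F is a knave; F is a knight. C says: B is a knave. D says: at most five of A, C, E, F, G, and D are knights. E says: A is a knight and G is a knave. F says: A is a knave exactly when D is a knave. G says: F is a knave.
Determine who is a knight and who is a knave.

A is a knight, B is a knight, C is a knave, D is a knight, E is a knight, F is a knight, and G is a knave.

A (knight): "D is a knight, and also C is a knave" — true. ✓
B is a knight, and the claim "at least one of the following is true: F is a knave; F is a knight" is indeed true.
As a knave, C's statement "B is a knave" should be false; it is.
D is a knight, so "at most five of A, C, E, F, G, and D are knights" must be true — and it is.
As a knight, E's statement "A is a knight and G is a knave" should be true; it is.
F is a knight, so "A is a knave exactly when D is a knave" must be true — and it is.
As a knave, G's statement "F is a knave" should be false; it is.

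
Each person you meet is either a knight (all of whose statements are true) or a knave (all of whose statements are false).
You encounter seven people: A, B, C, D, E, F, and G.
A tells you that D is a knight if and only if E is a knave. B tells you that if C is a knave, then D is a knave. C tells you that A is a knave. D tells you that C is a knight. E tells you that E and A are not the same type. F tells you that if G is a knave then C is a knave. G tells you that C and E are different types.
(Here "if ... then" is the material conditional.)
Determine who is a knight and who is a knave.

Knights: B, C, D, and E. Knaves: A, F, and G.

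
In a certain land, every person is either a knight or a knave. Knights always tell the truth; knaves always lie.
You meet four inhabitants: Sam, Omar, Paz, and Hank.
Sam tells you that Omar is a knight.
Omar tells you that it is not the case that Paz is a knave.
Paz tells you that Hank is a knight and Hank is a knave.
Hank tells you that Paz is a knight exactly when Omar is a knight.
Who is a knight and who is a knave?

Sam is a knave, Omar is a knave, Paz is a knave, and Hank is a knight.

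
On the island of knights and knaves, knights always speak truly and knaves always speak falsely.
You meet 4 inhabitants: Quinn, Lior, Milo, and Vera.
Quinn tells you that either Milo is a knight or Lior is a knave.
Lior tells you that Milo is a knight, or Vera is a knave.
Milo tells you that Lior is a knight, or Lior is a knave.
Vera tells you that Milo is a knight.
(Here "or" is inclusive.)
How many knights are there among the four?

4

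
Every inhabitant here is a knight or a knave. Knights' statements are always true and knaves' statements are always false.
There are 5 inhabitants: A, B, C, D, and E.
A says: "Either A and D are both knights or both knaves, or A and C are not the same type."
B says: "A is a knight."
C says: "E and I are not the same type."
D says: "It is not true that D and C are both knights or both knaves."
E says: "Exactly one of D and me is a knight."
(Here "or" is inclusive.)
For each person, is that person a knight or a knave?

Suppose A is a knave. Then A's statement "either A and D are both knights or both knaves, or A and C are not the same type" would have to be false. Checking the 16 ways to assign the others, none is consistent with every speaker.
(For instance, with B=knight, C=knave, D=knave, E=knave, A's claim "either A and D are both knights or both knaves, or A and C are not the same type" comes out true where it would need to be false.)
So A must be a knight, making "either A and D are both knights or both knaves, or A and C are not the same type" true. Taking A=knight, B=knight, C=knave, D=knave, E=knave, each remaining statement checks out:
  B (knight): "A is a knight" — true. ✓
  C (knave): "E and I are not the same type" — false. ✓
  D (knave): "it is not true that D and C are both knights or both knaves" — false. ✓
  E (knave): "exactly one of D and me is a knight" — false. ✓
This is the unique consistent assignment.

A is a knight, B is a knight, C is a knave, D is a knave, and E is a knave.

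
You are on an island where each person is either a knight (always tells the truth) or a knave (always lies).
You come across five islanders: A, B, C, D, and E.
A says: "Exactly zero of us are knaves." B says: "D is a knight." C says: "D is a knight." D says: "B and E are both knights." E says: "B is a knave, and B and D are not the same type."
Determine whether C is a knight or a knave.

Consistent assignments: {A=knave, B=knave, C=knave, D=knave, E=knave}
In every consistent assignment, C is a knave.

C is a knave.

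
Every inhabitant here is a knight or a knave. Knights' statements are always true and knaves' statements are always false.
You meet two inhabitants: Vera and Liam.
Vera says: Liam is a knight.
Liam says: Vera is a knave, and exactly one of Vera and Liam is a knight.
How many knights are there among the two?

0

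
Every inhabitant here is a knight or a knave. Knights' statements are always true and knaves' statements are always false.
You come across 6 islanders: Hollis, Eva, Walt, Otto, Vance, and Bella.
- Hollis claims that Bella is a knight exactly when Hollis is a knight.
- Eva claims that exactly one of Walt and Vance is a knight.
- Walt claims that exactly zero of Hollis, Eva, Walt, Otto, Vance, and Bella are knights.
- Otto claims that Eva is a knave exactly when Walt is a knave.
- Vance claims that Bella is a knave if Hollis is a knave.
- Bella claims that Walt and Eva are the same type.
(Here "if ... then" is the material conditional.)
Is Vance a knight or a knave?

Vance is a knave.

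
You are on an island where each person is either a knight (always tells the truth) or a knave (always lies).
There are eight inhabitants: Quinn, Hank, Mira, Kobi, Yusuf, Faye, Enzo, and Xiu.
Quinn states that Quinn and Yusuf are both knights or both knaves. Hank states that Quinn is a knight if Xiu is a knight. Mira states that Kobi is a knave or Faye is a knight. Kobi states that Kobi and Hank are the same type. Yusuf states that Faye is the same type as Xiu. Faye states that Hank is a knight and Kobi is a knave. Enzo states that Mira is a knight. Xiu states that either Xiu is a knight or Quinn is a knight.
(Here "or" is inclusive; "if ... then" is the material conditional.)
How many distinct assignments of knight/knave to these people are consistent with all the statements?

2

Consistent assignments:
  Quinn=knight, Hank=knight, Mira=knight, Kobi=knave, Yusuf=knight, Faye=knight, Enzo=knight, Xiu=knight
  Quinn=knave, Hank=knight, Mira=knave, Kobi=knight, Yusuf=knight, Faye=knave, Enzo=knave, Xiu=knave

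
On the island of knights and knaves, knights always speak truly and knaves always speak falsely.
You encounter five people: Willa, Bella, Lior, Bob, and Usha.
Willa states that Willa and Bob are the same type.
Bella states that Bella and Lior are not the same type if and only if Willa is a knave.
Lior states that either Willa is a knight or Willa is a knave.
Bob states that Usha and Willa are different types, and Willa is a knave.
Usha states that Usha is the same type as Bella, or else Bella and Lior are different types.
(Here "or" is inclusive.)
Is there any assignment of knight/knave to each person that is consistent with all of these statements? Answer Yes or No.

No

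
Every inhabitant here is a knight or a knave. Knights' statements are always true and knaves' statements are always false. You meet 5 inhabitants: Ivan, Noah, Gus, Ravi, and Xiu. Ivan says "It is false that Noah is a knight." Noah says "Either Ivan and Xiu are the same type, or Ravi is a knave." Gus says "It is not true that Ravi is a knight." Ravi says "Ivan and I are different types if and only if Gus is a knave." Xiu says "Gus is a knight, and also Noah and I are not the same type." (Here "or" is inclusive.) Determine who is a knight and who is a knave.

Ivan is a knave, Noah is a knight, Gus is a knave, Ravi is a knight, and Xiu is a knave.

Suppose Ivan is a knight. Then Ivan's statement "it is false that Noah is a knight" would have to be true. Checking the 16 ways to assign the others, none is consistent with every speaker.
(For instance, with Noah=knight, Gus=knave, Ravi=knight, Xiu=knave, Ivan's claim "it is false that Noah is a knight" comes out false where it would need to be true.)
So Ivan must be a knave, making "it is false that Noah is a knight" false. Taking Ivan=knave, Noah=knight, Gus=knave, Ravi=knight, Xiu=knave, each remaining statement checks out:
  Noah (knight): "either Ivan and Xiu are the same type, or Ravi is a knave" — true. ✓
  Gus (knave): "it is not true that Ravi is a knight" — false. ✓
  Ravi (knight): "Ivan and I are different types if and only if Gus is a knave" — true. ✓
  Xiu (knave): "Gus is a knight, and also Noah and I are not the same type" — false. ✓
This is the unique consistent assignment.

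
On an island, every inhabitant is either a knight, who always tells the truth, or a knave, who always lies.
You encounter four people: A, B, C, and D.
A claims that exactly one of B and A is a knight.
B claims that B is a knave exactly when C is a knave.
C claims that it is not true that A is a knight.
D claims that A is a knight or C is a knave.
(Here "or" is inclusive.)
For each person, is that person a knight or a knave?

Suppose A is a knight. Then A's statement "exactly one of B and A is a knight" would have to be true. Checking the 8 ways to assign the others, none is consistent with every speaker.
(For instance, with B=knave, C=knight, D=knave, C's claim "it is not true that A is a knight" comes out false where it would need to be true.)
So A must be a knave, making "exactly one of B and A is a knight" false. Taking A=knave, B=knave, C=knight, D=knave, each remaining statement checks out:
  B (knave): "B is a knave exactly when C is a knave" — false. ✓
  C (knight): "it is not true that A is a knight" — true. ✓
  D (knave): "A is a knight or C is a knave" — false. ✓
This is the unique consistent assignment.

Knights: C. Knaves: A, B, and D.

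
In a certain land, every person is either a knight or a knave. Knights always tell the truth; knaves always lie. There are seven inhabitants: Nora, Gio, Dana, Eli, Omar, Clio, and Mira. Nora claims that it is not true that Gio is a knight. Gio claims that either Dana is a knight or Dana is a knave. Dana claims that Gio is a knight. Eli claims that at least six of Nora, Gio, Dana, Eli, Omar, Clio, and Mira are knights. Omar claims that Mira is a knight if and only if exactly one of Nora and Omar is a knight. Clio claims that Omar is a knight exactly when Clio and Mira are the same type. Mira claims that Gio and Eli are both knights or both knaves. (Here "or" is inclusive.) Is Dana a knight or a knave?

Dana is a knight.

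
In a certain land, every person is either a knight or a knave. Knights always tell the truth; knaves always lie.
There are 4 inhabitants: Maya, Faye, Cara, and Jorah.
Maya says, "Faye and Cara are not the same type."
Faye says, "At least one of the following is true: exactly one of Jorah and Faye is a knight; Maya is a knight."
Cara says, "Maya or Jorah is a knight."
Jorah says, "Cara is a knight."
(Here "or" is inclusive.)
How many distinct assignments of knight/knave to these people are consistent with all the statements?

1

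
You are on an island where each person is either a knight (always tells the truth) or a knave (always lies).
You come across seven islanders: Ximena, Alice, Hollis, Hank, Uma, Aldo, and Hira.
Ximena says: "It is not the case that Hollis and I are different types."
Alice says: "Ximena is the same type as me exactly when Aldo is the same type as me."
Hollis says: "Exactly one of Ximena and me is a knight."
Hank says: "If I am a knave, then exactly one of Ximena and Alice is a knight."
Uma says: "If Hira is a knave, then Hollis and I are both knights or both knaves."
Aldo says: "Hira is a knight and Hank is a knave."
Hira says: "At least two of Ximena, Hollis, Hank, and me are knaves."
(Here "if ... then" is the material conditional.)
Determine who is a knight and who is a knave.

Ximena is a knave; "it is not the case that Hollis and I are different types" is False, as required.
Alice is a knave, so "Ximena is the same type as me exactly when Aldo is the same type as me" must be False — and it is.
Hollis is a knight, so "exactly one of Ximena and me is a knight" must be True — and it is.
Hank is a knave, so "if I am a knave, then exactly one of Ximena and Alice is a knight" must be False — and it is.
Uma (knight): "if Hira is a knave, then Hollis and I are both knights or both knaves" — True. ✓
Since Aldo is a knight, "Hira is a knight and Hank is a knave" needs to be True, which holds.
Hira is a knight, and the claim "at least two of Ximena, Hollis, Hank, and me are knaves" is indeed True.

Ximena is a knave, Alice is a knave, Hollis is a knight, Hank is a knave, Uma is a knight, Aldo is a knight, and Hira is a knight.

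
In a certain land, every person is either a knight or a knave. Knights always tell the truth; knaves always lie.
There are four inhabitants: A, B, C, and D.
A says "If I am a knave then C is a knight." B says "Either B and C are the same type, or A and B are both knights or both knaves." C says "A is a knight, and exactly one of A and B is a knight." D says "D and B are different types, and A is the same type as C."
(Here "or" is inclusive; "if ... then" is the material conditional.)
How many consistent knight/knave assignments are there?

3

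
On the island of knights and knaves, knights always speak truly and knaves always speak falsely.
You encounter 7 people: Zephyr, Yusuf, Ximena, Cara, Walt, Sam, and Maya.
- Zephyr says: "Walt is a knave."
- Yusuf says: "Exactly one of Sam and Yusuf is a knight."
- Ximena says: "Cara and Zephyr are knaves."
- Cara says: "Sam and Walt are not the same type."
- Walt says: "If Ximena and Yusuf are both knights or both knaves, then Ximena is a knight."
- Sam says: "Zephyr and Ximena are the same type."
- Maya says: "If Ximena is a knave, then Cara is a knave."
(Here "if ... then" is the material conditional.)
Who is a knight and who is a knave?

Zephyr is a knight; "Walt is a knave" is true, as required.
As a knave, Yusuf's statement "exactly one of Sam and Yusuf is a knight" should be False; it is.
Ximena is a knave, and the claim "Cara and Zephyr are knaves" is indeed False.
As a knave, Cara's statement "Sam and Walt are not the same type" should be False; it is.
As a knave, Walt's statement "if Ximena and Yusuf are both knights or both knaves, then Ximena is a knight" should be False; it is.
Since Sam is a knave, "Zephyr and Ximena are the same type" needs to be False, which holds.
Maya (knight): "if Ximena is a knave, then Cara is a knave" — true. ✓

Zephyr is a knight, Yusuf is a knave, Ximena is a knave, Cara is a knave, Walt is a knave, Sam is a knave, and Maya is a knight.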